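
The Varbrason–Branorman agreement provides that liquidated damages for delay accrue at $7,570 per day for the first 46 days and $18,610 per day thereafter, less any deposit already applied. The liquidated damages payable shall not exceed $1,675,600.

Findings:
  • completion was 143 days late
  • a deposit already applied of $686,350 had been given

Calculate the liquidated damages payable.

$1,467,040

First 46 days: 46 × $7,570 = $348,220
Remaining days: (143 − 46) × $18,610 = $1,805,170
Accrued per-day damages: $348,220 + $1,805,170 = $2,153,390
Less deposit already applied: $2,153,390 − $686,350 = $1,467,040
Cap at $1,675,600: $1,467,040 is within the cap, no reduction.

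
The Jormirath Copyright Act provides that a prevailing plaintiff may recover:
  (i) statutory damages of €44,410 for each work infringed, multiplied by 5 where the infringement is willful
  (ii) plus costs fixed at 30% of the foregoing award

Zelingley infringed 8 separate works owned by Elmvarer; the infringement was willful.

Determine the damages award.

Statutory damages: 8 × €44,410 = €355,280
Multiplied by 5: 5 × €355,280 = €1,776,400
Costs: 30% of €1,776,400 = €532,920
Award plus costs: €1,776,400 + €532,920 = €2,309,320

€2,309,320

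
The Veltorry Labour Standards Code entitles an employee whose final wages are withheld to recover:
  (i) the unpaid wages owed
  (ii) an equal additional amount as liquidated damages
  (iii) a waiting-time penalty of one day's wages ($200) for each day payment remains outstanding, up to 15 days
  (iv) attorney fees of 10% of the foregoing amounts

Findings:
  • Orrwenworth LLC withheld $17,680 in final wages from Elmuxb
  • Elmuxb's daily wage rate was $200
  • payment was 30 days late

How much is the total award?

Liquidated damages (equal amount): $17,680
Penalty days: min(30, 15) = 15
Waiting-time penalty: 15 × $200 = $3,000
Subtotal: $17,680 + $17,680 + $3,000 = $38,360
Attorney fees: 10% of $38,360 = $3,836
Total award: $38,360 + $3,836 = $42,196

$42,196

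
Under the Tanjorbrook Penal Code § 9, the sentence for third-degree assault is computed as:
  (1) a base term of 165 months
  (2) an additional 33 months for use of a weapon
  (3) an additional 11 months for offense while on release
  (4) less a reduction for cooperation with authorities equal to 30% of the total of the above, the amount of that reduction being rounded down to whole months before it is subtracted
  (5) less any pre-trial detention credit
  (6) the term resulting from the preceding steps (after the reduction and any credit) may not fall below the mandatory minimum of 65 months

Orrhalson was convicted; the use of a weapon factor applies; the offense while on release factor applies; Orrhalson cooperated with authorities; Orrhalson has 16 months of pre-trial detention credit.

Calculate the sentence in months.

131 months

Use of a weapon enhancement: +33 months
Offense while on release enhancement: +11 months
Adjusted term: 165 months + 33 months + 11 months = 209 months
Cooperation with authorities reduction: 30% of 209 months = 62 months (rounded down)
After reduction: 209 − 62 = 147 months
Less pre-trial detention credit: 147 months − 16 months = 131 months
Minimum 65 months: 131 months meets the minimum, no increase.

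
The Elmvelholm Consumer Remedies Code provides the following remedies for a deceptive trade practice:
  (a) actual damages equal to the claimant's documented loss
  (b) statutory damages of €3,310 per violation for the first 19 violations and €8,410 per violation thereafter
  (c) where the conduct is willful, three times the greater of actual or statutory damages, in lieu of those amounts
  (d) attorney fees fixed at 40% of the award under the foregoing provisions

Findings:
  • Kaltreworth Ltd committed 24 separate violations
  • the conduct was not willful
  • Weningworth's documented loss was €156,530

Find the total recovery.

€366,058

First 19 violations: 19 × €3,310 = €62,890
Remaining violations: (24 − 19) × €8,410 = €42,050
Statutory damages: €62,890 + €42,050 = €104,940
Conduct not willful: the in-lieu enhancement does not apply.
Actual plus statutory damages: €156,530 + €104,940 = €261,470
Attorney fees: 40% of €261,470 = €104,588
Total recovery: €261,470 + €104,588 = €366,058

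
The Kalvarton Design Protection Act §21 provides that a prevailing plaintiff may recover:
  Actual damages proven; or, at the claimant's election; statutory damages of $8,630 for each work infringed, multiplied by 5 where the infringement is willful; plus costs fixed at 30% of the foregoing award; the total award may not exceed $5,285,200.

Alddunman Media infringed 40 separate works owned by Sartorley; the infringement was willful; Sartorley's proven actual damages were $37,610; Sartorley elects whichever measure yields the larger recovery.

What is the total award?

Statutory damages: 40 × $8,630 = $345,200
Multiplied by 5: 5 × $345,200 = $1,726,000
Greater of actual damages ($37,610) or enhanced statutory damages ($1,726,000): $1,726,000
Costs: 30% of $1,726,000 = $517,800
Award plus costs: $1,726,000 + $517,800 = $2,243,800
Cap at $5,285,200: $2,243,800 is within the cap, no reduction.

$2,243,800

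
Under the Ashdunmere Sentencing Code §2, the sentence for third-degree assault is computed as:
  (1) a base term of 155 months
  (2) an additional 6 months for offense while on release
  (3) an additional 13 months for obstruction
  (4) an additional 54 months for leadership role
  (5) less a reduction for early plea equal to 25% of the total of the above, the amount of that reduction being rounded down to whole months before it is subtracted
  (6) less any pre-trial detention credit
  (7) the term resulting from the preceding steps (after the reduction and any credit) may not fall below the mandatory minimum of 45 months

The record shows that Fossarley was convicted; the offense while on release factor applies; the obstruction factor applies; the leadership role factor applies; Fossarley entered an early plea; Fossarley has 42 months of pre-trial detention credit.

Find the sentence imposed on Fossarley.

Offense while on release enhancement: +6 months
Obstruction enhancement: +13 months
Leadership role enhancement: +54 months
Adjusted term: 155 months + 6 months + 13 months + 54 months = 228 months
Early plea reduction: 25% of 228 months = 57 months (rounded down)
After reduction: 228 − 57 = 171 months
Less pre-trial detention credit: 171 months − 42 months = 129 months
Minimum 45 months: 129 months meets the minimum, no increase.

129 months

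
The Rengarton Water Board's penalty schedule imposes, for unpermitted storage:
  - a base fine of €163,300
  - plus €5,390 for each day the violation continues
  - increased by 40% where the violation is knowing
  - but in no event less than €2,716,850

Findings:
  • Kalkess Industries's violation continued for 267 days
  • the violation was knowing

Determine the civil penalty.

€2,716,850

Per-day component: 267 × €5,390 = €1,439,130
Base plus per-day: €163,300 + €1,439,130 = €1,602,430
Enhancement: 40% of €1,602,430 = €640,972
Enhanced fine: €1,602,430 + €640,972 = €2,243,402
Minimum €2,716,850: €2,243,402 is below the minimum → €2,716,850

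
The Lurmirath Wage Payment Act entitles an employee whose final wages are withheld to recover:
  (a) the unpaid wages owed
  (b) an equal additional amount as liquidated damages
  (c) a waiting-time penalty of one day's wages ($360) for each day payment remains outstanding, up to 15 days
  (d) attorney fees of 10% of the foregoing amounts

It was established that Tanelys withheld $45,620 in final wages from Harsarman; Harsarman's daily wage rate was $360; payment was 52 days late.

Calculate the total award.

Total award: $106,304

Liquidated damages (equal amount): $45,620
Penalty days: min(52, 15) = 15
Waiting-time penalty: 15 × $360 = $5,400
Subtotal: $45,620 + $45,620 + $5,400 = $96,640
Attorney fees: 10% of $96,640 = $9,664
Total award: $96,640 + $9,664 = $106,304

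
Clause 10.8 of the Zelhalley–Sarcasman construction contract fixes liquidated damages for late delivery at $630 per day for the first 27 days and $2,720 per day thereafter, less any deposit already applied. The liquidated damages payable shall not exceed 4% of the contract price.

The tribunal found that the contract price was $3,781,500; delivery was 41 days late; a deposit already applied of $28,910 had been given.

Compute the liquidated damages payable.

Liquidated damages: $26,180

First 27 days: 27 × $630 = $17,010
Remaining days: (41 − 27) × $2,720 = $38,080
Accrued per-day damages: $17,010 + $38,080 = $55,090
Less deposit already applied: $55,090 − $28,910 = $26,180
Cap: 4% of $3,781,500 = $151,260
Cap at $151,260: $26,180 is within the cap, no reduction.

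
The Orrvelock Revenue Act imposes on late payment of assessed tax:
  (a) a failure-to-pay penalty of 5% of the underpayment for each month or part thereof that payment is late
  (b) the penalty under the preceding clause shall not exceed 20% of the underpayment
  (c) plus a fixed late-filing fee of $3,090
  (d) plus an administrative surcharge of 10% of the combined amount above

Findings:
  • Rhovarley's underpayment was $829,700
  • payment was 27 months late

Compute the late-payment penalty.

Accrued rate: 5% × 27 = 135%, capped at 20% → 20%
Failure-to-pay penalty: 20% of $829,700 = $165,940
Penalty before surcharge: $165,940 + $3,090 = $169,030
Administrative surcharge: 10% of $169,030 = $16,903
Total penalty: $169,030 + $16,903 = $185,933

$185,933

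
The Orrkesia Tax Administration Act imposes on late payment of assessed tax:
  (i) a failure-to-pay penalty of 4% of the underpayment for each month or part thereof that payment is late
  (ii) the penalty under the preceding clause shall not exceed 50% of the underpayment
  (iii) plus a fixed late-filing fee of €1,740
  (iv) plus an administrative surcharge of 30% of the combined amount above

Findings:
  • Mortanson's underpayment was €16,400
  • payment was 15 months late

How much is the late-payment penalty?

Accrued rate: 4% × 15 = 60%, capped at 50% → 50%
Failure-to-pay penalty: 50% of €16,400 = €8,200
Penalty before surcharge: €8,200 + €1,740 = €9,940
Administrative surcharge: 30% of €9,940 = €2,982
Total penalty: €9,940 + €2,982 = €12,922

€12,922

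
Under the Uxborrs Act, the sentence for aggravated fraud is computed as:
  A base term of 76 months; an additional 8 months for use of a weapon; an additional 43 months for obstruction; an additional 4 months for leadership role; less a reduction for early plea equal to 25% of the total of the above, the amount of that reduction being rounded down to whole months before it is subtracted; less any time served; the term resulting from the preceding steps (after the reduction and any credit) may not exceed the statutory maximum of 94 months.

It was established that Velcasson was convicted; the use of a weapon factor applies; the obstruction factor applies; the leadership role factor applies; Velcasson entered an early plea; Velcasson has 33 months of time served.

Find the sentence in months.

Use of a weapon enhancement: +8 months
Obstruction enhancement: +43 months
Leadership role enhancement: +4 months
Adjusted term: 76 months + 8 months + 43 months + 4 months = 131 months
Early plea reduction: 25% of 131 months = 32 months (rounded down)
After reduction: 131 − 32 = 99 months
Less time served: 99 months − 33 months = 66 months
Cap at 94 months: 66 months is within the cap, no reduction.

66 months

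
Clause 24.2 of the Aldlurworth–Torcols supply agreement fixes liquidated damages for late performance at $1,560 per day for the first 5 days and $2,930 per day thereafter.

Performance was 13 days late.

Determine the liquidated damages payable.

$31,240

First 5 days: 5 × $1,560 = $7,800
Remaining days: (13 − 5) × $2,930 = $23,440
Accrued per-day damages: $7,800 + $23,440 = $31,240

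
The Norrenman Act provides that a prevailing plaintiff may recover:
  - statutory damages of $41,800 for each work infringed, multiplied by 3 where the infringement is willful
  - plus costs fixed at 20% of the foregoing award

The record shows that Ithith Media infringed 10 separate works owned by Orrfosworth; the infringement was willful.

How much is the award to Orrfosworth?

$1,504,800

Statutory damages: 10 × $41,800 = $418,000
Trebled: 3 × $418,000 = $1,254,000
Costs: 20% of $1,254,000 = $250,800
Award plus costs: $1,254,000 + $250,800 = $1,504,800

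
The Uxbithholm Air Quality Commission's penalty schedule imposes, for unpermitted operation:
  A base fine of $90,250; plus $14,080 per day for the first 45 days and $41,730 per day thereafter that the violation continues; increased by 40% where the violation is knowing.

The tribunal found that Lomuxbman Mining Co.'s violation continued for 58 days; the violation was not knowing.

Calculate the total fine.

First 45 days: 45 × $14,080 = $633,600
Remaining days: (58 − 45) × $41,730 = $542,490
Per-day component: $633,600 + $542,490 = $1,176,090
Base plus per-day: $90,250 + $1,176,090 = $1,266,340
The violation was not knowing: no 40% increase.

$1,266,340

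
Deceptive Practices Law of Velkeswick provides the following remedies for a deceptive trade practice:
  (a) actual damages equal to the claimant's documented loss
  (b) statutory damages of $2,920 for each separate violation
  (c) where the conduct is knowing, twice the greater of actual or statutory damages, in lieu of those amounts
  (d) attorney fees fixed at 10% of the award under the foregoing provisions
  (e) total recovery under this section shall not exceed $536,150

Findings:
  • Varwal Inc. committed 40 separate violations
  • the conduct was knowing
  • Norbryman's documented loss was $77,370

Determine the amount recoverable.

Statutory damages: 40 × $2,920 = $116,800
Greater of actual damages ($77,370) or statutory damages ($116,800): $116,800
Doubled: 2 × $116,800 = $233,600
Attorney fees: 10% of $233,600 = $23,360
Total before cap: $233,600 + $23,360 = $256,960
Cap at $536,150: $256,960 is within the cap, no reduction.

$256,960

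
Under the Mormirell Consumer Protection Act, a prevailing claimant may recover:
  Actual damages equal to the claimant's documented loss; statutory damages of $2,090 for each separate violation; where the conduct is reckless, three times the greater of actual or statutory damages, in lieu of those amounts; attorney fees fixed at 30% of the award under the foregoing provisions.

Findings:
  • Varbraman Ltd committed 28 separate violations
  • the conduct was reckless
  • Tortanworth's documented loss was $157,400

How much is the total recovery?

$613,860

Statutory damages: 28 × $2,090 = $58,520
Greater of actual damages ($157,400) or statutory damages ($58,520): $157,400
Trebled: 3 × $157,400 = $472,200
Attorney fees: 30% of $472,200 = $141,660
Total recovery: $472,200 + $141,660 = $613,860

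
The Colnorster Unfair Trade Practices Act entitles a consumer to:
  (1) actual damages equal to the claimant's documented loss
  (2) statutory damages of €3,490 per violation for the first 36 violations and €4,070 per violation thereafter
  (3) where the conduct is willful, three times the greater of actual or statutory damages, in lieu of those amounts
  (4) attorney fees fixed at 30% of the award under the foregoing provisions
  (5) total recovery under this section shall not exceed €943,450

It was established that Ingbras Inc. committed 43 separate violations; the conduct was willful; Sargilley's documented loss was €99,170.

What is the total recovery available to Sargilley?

First 36 violations: 36 × €3,490 = €125,640
Remaining violations: (43 − 36) × €4,070 = €28,490
Statutory damages: €125,640 + €28,490 = €154,130
Greater of actual damages (€99,170) or statutory damages (€154,130): €154,130
Trebled: 3 × €154,130 = €462,390
Attorney fees: 30% of €462,390 = €138,717
Total before cap: €462,390 + €138,717 = €601,107
Cap at €943,450: €601,107 is within the cap, no reduction.

€601,107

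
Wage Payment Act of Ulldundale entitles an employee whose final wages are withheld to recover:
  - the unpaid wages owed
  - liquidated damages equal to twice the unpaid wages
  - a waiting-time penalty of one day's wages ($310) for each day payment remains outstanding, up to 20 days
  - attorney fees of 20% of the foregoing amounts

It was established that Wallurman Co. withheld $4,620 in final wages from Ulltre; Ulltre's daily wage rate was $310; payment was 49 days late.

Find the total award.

$24,072

Doubled: 2 × $4,620 = $9,240
Penalty days: min(49, 20) = 20
Waiting-time penalty: 20 × $310 = $6,200
Subtotal: $4,620 + $9,240 + $6,200 = $20,060
Attorney fees: 20% of $20,060 = $4,012
Total award: $20,060 + $4,012 = $24,072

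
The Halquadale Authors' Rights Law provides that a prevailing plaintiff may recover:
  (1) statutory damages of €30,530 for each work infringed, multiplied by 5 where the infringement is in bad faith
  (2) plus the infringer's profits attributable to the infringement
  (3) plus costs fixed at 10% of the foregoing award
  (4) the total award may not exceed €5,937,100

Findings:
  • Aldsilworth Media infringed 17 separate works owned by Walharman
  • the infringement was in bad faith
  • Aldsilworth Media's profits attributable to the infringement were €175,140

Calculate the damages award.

€3,047,209

Statutory damages: 17 × €30,530 = €519,010
Multiplied by 5: 5 × €519,010 = €2,595,050
Combined award: €2,595,050 + €175,140 = €2,770,190
Costs: 10% of €2,770,190 = €277,019
Award plus costs: €2,770,190 + €277,019 = €3,047,209
Cap at €5,937,100: €3,047,209 is within the cap, no reduction.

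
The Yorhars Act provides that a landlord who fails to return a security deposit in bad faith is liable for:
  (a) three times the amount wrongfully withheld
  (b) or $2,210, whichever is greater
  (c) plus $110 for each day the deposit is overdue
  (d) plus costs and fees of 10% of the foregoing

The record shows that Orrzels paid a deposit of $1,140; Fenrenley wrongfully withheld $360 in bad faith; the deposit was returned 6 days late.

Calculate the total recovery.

Trebled: 3 × $360 = $1,080
Minimum $2,210: $1,080 is below the minimum → $2,210
Late-return penalty: 6 × $110 = $660
Damages plus late penalty: $2,210 + $660 = $2,870
Costs and fees: 10% of $2,870 = $287
Total recovery: $2,870 + $287 = $3,157

Recovery: $3,157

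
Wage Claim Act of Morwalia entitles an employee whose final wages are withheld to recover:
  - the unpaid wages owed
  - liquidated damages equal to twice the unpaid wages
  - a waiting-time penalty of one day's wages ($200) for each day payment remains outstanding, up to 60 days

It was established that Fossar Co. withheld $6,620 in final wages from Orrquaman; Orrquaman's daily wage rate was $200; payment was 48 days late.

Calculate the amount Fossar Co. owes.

Doubled: 2 × $6,620 = $13,240
Penalty days: min(48, 60) = 48
Waiting-time penalty: 48 × $200 = $9,600
Total award: $6,620 + $13,240 + $9,600 = $29,460

$29,460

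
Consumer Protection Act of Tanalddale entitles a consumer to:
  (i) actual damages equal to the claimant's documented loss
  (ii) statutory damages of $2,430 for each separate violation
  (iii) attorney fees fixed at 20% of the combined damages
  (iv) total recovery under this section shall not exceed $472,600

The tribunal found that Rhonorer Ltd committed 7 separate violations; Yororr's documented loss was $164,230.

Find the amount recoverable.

$217,488

Statutory damages: 7 × $2,430 = $17,010
Combined damages: $164,230 + $17,010 = $181,240
Attorney fees: 20% of $181,240 = $36,248
Total before cap: $181,240 + $36,248 = $217,488
Cap at $472,600: $217,488 is within the cap, no reduction.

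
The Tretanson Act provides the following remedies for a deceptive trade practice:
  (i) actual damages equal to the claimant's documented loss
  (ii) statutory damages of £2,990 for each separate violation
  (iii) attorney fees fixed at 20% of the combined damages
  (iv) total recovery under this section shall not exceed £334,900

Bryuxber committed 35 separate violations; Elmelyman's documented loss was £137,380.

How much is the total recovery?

Statutory damages: 35 × £2,990 = £104,650
Combined damages: £137,380 + £104,650 = £242,030
Attorney fees: 20% of £242,030 = £48,406
Total before cap: £242,030 + £48,406 = £290,436
Cap at £334,900: £290,436 is within the cap, no reduction.

Total recovery: £290,436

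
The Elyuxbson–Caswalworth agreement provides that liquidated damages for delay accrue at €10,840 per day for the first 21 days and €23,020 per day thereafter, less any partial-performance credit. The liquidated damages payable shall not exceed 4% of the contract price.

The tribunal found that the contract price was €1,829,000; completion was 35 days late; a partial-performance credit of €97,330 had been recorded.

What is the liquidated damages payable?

First 21 days: 21 × €10,840 = €227,640
Remaining days: (35 − 21) × €23,020 = €322,280
Accrued per-day damages: €227,640 + €322,280 = €549,920
Less partial-performance credit: €549,920 − €97,330 = €452,590
Cap: 4% of €1,829,000 = €73,160
Cap at €73,160: €452,590 exceeds the cap → €73,160

Liquidated damages: €73,160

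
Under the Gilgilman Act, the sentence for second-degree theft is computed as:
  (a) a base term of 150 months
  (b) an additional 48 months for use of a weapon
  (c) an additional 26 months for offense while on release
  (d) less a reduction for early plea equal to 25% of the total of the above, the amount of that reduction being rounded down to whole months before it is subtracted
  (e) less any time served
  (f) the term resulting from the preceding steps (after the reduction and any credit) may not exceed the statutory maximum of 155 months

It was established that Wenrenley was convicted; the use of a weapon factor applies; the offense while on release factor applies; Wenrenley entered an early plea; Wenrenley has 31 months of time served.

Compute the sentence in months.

Use of a weapon enhancement: +48 months
Offense while on release enhancement: +26 months
Adjusted term: 150 months + 48 months + 26 months = 224 months
Early plea reduction: 25% of 224 months = 56 months (rounded down)
After reduction: 224 − 56 = 168 months
Less time served: 168 months − 31 months = 137 months
Cap at 155 months: 137 months is within the cap, no reduction.

137 months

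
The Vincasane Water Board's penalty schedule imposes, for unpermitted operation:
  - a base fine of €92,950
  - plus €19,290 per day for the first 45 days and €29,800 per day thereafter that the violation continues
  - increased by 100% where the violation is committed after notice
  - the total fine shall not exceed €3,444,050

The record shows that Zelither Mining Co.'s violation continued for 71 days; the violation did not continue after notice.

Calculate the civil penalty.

First 45 days: 45 × €19,290 = €868,050
Remaining days: (71 − 45) × €29,800 = €774,800
Per-day component: €868,050 + €774,800 = €1,642,850
Base plus per-day: €92,950 + €1,642,850 = €1,735,800
The violation did not continue after notice: no 100% increase.
Cap at €3,444,050: €1,735,800 is within the cap, no reduction.

Civil penalty: €1,735,800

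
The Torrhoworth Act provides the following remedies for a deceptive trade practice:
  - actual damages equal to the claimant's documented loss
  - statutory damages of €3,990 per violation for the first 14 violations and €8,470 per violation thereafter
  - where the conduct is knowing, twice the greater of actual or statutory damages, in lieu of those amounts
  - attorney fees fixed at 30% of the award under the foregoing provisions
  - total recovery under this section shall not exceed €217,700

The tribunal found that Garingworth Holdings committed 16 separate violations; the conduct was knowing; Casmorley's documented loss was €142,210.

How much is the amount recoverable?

€217,700

First 14 violations: 14 × €3,990 = €55,860
Remaining violations: (16 − 14) × €8,470 = €16,940
Statutory damages: €55,860 + €16,940 = €72,800
Greater of actual damages (€142,210) or statutory damages (€72,800): €142,210
Doubled: 2 × €142,210 = €284,420
Attorney fees: 30% of €284,420 = €85,326
Total before cap: €284,420 + €85,326 = €369,746
Cap at €217,700: €369,746 exceeds the cap → €217,700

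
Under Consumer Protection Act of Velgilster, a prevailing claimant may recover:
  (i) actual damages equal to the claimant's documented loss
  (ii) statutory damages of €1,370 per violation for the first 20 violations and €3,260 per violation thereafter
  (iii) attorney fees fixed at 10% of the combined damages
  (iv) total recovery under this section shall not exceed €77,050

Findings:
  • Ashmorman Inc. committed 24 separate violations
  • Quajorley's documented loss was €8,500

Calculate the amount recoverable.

€53,834

First 20 violations: 20 × €1,370 = €27,400
Remaining violations: (24 − 20) × €3,260 = €13,040
Statutory damages: €27,400 + €13,040 = €40,440
Combined damages: €8,500 + €40,440 = €48,940
Attorney fees: 10% of €48,940 = €4,894
Total before cap: €48,940 + €4,894 = €53,834
Cap at €77,050: €53,834 is within the cap, no reduction.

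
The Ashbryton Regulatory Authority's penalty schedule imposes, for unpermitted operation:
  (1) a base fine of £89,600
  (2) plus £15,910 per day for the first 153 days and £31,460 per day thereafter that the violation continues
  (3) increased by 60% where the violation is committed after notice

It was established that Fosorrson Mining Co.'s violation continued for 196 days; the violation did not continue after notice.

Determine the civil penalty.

£3,876,610

First 153 days: 153 × £15,910 = £2,434,230
Remaining days: (196 − 153) × £31,460 = £1,352,780
Per-day component: £2,434,230 + £1,352,780 = £3,787,010
Base plus per-day: £89,600 + £3,787,010 = £3,876,610
The violation did not continue after notice: no 60% increase.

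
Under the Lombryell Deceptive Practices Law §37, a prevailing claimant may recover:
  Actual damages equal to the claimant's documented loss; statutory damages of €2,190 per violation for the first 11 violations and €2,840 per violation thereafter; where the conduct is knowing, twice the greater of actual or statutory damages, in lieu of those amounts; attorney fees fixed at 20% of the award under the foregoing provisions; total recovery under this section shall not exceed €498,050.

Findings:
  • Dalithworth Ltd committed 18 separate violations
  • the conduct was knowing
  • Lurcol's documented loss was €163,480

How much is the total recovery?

€392,352

First 11 violations: 11 × €2,190 = €24,090
Remaining violations: (18 − 11) × €2,840 = €19,880
Statutory damages: €24,090 + €19,880 = €43,970
Greater of actual damages (€163,480) or statutory damages (€43,970): €163,480
Doubled: 2 × €163,480 = €326,960
Attorney fees: 20% of €326,960 = €65,392
Total before cap: €326,960 + €65,392 = €392,352
Cap at €498,050: €392,352 is within the cap, no reduction.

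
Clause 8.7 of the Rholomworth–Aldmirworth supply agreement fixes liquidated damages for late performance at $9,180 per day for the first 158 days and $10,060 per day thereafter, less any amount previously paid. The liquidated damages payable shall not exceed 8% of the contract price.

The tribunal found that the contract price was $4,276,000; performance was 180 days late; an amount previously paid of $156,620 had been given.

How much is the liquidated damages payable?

First 158 days: 158 × $9,180 = $1,450,440
Remaining days: (180 − 158) × $10,060 = $221,320
Accrued per-day damages: $1,450,440 + $221,320 = $1,671,760
Less amount previously paid: $1,671,760 − $156,620 = $1,515,140
Cap: 8% of $4,276,000 = $342,080
Cap at $342,080: $1,515,140 exceeds the cap → $342,080

$342,080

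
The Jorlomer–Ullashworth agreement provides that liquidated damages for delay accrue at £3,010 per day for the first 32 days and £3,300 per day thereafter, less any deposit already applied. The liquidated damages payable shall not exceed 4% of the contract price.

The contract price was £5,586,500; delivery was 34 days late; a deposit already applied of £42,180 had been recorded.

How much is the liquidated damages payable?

First 32 days: 32 × £3,010 = £96,320
Remaining days: (34 − 32) × £3,300 = £6,600
Accrued per-day damages: £96,320 + £6,600 = £102,920
Less deposit already applied: £102,920 − £42,180 = £60,740
Cap: 4% of £5,586,500 = £223,460
Cap at £223,460: £60,740 is within the cap, no reduction.

Liquidated damages: £60,740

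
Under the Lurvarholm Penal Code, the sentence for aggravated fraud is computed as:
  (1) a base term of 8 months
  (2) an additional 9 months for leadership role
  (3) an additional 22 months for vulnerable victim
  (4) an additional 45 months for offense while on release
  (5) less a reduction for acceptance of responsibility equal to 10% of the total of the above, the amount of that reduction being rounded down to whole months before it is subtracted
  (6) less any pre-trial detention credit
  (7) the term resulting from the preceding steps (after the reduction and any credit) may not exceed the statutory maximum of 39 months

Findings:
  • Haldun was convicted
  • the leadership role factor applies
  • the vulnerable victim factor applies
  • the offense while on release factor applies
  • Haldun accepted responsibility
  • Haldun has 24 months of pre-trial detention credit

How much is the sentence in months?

Leadership role enhancement: +9 months
Vulnerable victim enhancement: +22 months
Offense while on release enhancement: +45 months
Adjusted term: 8 months + 9 months + 22 months + 45 months = 84 months
Acceptance of responsibility reduction: 10% of 84 months = 8 months (rounded down)
After reduction: 84 − 8 = 76 months
Less pre-trial detention credit: 76 months − 24 months = 52 months
Cap at 39 months: 52 months exceeds the cap → 39 months

39 months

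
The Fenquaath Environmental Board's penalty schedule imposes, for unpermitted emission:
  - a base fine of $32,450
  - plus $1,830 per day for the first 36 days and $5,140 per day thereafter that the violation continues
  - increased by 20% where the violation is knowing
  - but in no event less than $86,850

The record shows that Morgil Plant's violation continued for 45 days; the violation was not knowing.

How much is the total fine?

First 36 days: 36 × $1,830 = $65,880
Remaining days: (45 − 36) × $5,140 = $46,260
Per-day component: $65,880 + $46,260 = $112,140
Base plus per-day: $32,450 + $112,140 = $144,590
The violation was not knowing: no 20% increase.
Minimum $86,850: $144,590 meets the minimum, no increase.

$144,590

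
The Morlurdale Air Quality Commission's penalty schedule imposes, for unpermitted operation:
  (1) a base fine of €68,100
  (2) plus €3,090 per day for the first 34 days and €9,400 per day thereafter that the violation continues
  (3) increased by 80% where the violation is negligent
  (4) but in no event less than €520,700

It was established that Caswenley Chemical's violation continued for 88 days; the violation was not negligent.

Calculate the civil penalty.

€680,760

First 34 days: 34 × €3,090 = €105,060
Remaining days: (88 − 34) × €9,400 = €507,600
Per-day component: €105,060 + €507,600 = €612,660
Base plus per-day: €68,100 + €612,660 = €680,760
The violation was not negligent: no 80% increase.
Minimum €520,700: €680,760 meets the minimum, no increase.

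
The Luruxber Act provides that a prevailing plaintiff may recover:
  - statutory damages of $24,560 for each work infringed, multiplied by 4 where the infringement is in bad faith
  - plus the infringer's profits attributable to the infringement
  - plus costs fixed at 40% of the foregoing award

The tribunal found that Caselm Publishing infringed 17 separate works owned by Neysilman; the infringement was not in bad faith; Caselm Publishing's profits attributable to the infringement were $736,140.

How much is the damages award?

$1,615,124

Statutory damages: 17 × $24,560 = $417,520
Infringement not in bad faith: no ×4 enhancement.
Combined award: $417,520 + $736,140 = $1,153,660
Costs: 40% of $1,153,660 = $461,464
Award plus costs: $1,153,660 + $461,464 = $1,615,124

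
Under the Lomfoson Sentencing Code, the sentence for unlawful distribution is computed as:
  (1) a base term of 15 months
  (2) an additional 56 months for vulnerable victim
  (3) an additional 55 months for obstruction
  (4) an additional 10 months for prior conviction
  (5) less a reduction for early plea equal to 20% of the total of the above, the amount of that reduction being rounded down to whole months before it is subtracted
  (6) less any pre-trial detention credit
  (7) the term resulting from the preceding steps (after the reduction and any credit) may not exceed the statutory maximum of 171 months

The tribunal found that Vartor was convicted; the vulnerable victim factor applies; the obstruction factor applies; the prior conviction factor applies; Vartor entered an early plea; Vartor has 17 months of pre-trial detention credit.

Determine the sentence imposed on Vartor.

Vulnerable victim enhancement: +56 months
Obstruction enhancement: +55 months
Prior conviction enhancement: +10 months
Adjusted term: 15 months + 56 months + 55 months + 10 months = 136 months
Early plea reduction: 20% of 136 months = 27 months (rounded down)
After reduction: 136 − 27 = 109 months
Less pre-trial detention credit: 109 months − 17 months = 92 months
Cap at 171 months: 92 months is within the cap, no reduction.

92 months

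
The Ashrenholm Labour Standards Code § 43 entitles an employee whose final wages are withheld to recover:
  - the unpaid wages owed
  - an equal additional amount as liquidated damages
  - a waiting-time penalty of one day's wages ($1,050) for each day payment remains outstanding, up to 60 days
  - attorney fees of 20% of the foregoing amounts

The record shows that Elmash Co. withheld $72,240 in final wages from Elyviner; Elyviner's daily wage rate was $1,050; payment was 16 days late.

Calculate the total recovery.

Liquidated damages (equal amount): $72,240
Penalty days: min(16, 60) = 16
Waiting-time penalty: 16 × $1,050 = $16,800
Subtotal: $72,240 + $72,240 + $16,800 = $161,280
Attorney fees: 20% of $161,280 = $32,256
Total award: $161,280 + $32,256 = $193,536

$193,536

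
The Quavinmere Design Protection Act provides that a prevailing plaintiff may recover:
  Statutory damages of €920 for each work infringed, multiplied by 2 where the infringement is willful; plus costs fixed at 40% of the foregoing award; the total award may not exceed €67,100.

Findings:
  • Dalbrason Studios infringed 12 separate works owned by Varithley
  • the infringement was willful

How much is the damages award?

Statutory damages: 12 × €920 = €11,040
Doubled: 2 × €11,040 = €22,080
Costs: 40% of €22,080 = €8,832
Award plus costs: €22,080 + €8,832 = €30,912
Cap at €67,100: €30,912 is within the cap, no reduction.

Award: €30,912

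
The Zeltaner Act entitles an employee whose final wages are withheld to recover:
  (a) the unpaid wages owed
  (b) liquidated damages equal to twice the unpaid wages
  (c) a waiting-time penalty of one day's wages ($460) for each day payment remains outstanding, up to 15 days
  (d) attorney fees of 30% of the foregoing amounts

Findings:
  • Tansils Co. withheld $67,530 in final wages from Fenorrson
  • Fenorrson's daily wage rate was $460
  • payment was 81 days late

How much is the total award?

$272,337

Doubled: 2 × $67,530 = $135,060
Penalty days: min(81, 15) = 15
Waiting-time penalty: 15 × $460 = $6,900
Subtotal: $67,530 + $135,060 + $6,900 = $209,490
Attorney fees: 30% of $209,490 = $62,847
Total award: $209,490 + $62,847 = $272,337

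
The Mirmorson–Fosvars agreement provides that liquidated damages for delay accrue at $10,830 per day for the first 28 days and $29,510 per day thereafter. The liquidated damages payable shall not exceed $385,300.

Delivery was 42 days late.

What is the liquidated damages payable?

First 28 days: 28 × $10,830 = $303,240
Remaining days: (42 − 28) × $29,510 = $413,140
Accrued per-day damages: $303,240 + $413,140 = $716,380
Cap at $385,300: $716,380 exceeds the cap → $385,300

$385,300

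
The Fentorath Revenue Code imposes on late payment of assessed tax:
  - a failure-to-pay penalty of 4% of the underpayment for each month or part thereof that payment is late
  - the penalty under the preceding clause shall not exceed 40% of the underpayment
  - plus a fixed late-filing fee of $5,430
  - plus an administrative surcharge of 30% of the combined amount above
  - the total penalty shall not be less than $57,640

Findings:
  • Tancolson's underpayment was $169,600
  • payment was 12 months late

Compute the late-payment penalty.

Accrued rate: 4% × 12 = 48%, capped at 40% → 40%
Failure-to-pay penalty: 40% of $169,600 = $67,840
Penalty before surcharge: $67,840 + $5,430 = $73,270
Administrative surcharge: 30% of $73,270 = $21,981
Total penalty: $73,270 + $21,981 = $95,251
Minimum $57,640: $95,251 meets the minimum, no increase.

$95,251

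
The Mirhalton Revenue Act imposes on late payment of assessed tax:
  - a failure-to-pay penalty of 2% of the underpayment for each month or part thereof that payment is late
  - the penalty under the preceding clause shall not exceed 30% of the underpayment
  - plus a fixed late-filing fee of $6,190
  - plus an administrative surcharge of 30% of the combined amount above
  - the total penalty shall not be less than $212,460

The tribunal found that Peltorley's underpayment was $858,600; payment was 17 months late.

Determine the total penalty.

Accrued rate: 2% × 17 = 34%, capped at 30% → 30%
Failure-to-pay penalty: 30% of $858,600 = $257,580
Penalty before surcharge: $257,580 + $6,190 = $263,770
Administrative surcharge: 30% of $263,770 = $79,131
Total penalty: $263,770 + $79,131 = $342,901
Minimum $212,460: $342,901 meets the minimum, no increase.

$342,901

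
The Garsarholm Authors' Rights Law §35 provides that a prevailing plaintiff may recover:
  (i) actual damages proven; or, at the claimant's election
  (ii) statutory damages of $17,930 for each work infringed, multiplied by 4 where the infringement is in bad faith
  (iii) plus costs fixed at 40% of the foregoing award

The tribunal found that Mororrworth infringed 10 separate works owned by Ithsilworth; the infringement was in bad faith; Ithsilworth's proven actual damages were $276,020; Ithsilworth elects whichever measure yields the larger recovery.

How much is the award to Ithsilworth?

Statutory damages: 10 × $17,930 = $179,300
Multiplied by 4: 4 × $179,300 = $717,200
Greater of actual damages ($276,020) or enhanced statutory damages ($717,200): $717,200
Costs: 40% of $717,200 = $286,880
Award plus costs: $717,200 + $286,880 = $1,004,080

$1,004,080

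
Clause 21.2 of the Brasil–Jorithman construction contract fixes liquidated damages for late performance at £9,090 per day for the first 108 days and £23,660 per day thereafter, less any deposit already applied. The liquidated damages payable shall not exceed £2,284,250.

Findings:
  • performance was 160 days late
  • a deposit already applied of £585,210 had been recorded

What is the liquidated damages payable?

First 108 days: 108 × £9,090 = £981,720
Remaining days: (160 − 108) × £23,660 = £1,230,320
Accrued per-day damages: £981,720 + £1,230,320 = £2,212,040
Less deposit already applied: £2,212,040 − £585,210 = £1,626,830
Cap at £2,284,250: £1,626,830 is within the cap, no reduction.

£1,626,830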